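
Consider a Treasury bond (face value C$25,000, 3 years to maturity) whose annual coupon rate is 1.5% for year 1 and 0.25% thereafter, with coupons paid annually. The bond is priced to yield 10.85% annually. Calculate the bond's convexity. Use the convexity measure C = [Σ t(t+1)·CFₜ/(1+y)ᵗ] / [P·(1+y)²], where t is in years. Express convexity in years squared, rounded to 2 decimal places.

With y = 0.1085:
  t   CF        PV=CF/(1+0.1085)^t    t·PV        t(t+1)·PV
  1       375.00       338.2950       338.2950         676.5900
  2        62.50        50.8638       101.7276         305.1827
  3    25,062.50    18,399.9777    55,199.9332     220,799.7329
  Σ                 18,789.1365    55,639.9558     221,781.5055
P = 18,789.1365.
Convexity = Σ t(t+1)·PV / [P·(1+y)²] = 221,781.5055 / (18,789.1365 × 1.228772) = 9.60610.

9.61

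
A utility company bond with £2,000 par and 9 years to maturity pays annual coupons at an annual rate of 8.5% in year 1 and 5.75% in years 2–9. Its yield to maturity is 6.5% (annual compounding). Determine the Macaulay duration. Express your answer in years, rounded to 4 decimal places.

Periodic yield y = 0.065. Discount each cash flow and weight by its year:
  t   CF        PV=CF/(1+0.065)^t    t·PV
  1       170.00       159.6244       159.6244
  2       115.00       101.3908       202.7816
  3       115.00        95.2026       285.6079
  4       115.00        89.3922       357.5686
  5       115.00        83.9363       419.6815
  6       115.00        78.8134       472.8805
  7       115.00        74.0032       518.0225
  8       115.00        69.4866       555.8927
  9     2,115.00     1,199.9521    10,799.5687
  Σ                  1,951.8016    13,771.6285
Price P = Σ PV = 1,951.8016.
Macaulay duration = Σ(t·PV) / P = 13,771.6285 / 1,951.8016 = 7.05585 years.

7.0559 years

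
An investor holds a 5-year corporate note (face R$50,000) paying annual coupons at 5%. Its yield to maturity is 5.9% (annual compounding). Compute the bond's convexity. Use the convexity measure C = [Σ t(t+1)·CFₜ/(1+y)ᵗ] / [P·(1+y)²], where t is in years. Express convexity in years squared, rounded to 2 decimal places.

With y = 0.059:
  t   CF        PV=CF/(1+0.059)^t    t·PV        t(t+1)·PV
  1     2,500.00     2,360.7177     2,360.7177       4,721.4353
  2     2,500.00     2,229.1951     4,458.3903      13,375.1709
  3     2,500.00     2,105.0001     6,315.0004      25,260.0016
  4     2,500.00     1,987.7244     7,950.8976      39,754.4879
  5    52,500.00    39,416.6311   197,083.1555   1,182,498.9331
  Σ                 48,099.2684   218,168.1615   1,265,610.0289
P = 48,099.2684.
Convexity = Σ t(t+1)·PV / [P·(1+y)²] = 1,265,610.0289 / (48,099.2684 × 1.121481) = 23.46224.

23.46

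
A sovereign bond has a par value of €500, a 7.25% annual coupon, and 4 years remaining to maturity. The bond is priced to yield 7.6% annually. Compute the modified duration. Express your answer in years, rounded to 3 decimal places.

3.355 years

Periodic yield y = 0.076. First find Macaulay duration:
  t   CF        PV=CF/(1+0.076)^t    t·PV
  1        36.25        33.6896        33.6896
  2        36.25        31.3100        62.6201
  3        36.25        29.0985        87.2956
  4       536.25       400.0536     1,600.2145
  Σ                    494.1518     1,783.8198
P = 494.1518; Macaulay duration = 1,783.8198 / 494.1518 = 3.60986 years.
Modified duration = D_Mac / (1 + y) = 3.60986 / 1.076 = 3.35489 years.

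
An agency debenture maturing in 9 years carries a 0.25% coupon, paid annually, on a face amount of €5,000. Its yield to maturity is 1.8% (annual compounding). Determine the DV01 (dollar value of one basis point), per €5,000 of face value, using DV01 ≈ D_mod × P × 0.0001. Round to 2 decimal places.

€3.81

Periodic yield y = 0.018.
  t   CF        PV=CF/(1+0.018)^t    t·PV
  1        12.50        12.2790        12.2790
  2        12.50        12.0619        24.1237
  3        12.50        11.8486        35.5458
  4        12.50        11.6391        46.5563
  5        12.50        11.4333        57.1664
  6        12.50        11.2311        67.3868
  7        12.50        11.0325        77.2278
  8        12.50        10.8375        86.6997
  9     5,012.50     4,268.9826    38,420.8433
  Σ                  4,361.3455    38,827.8289
P = 4,361.3455; D_Mac = 8.90272 yrs; D_mod = 8.74530 yrs.
DV01 ≈ 8.74530 × 4,361.3455 × 0.0001 = 3.814129.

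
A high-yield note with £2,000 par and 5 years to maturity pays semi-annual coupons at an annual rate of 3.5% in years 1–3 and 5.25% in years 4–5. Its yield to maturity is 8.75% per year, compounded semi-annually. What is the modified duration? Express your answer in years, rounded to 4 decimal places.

Periodic yield y = 0.04375. First find Macaulay duration:
  t   CF        PV=CF/(1+0.04375)^t    t·PV
  1        35.00        33.5329        33.5329
  2        35.00        32.1274        64.2547
  3        35.00        30.7807        92.3421
  4        35.00        29.4905       117.9620
  5        35.00        28.2544       141.2718
  6        35.00        27.0701       162.4203
  7        52.50        38.9031       272.3215
  8        52.50        37.2724       298.1792
  9        52.50        35.7101       321.3908
  10    2,052.50     1,337.5754    13,375.7542
  Σ                  1,630.7169    14,879.4297
P = 1,630.7169; Macaulay duration = 14,879.4297 / 1,630.7169 = 9.12447 half-year periods = 4.56224 years.
Modified duration = D_Mac / (1 + y) = 4.56224 / 1.04375 = 4.37100 years.

4.3710 years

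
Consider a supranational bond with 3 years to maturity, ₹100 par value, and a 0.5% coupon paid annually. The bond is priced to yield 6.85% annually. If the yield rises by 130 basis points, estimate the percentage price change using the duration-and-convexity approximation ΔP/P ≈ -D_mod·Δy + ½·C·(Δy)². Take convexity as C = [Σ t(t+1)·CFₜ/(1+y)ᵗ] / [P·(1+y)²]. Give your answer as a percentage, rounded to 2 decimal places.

With y = 0.0685:
  t   CF        PV=CF/(1+0.0685)^t    t·PV        t(t+1)·PV
  1         0.50         0.4679         0.4679           0.9359
  2         0.50         0.4379         0.8759           2.6277
  3       100.50        82.3839       247.1518         988.6071
  Σ                     83.2898       248.4956         992.1707
P = 83.2898; D_Mac = 2.98351 yrs; D_mod = 2.79224 yrs; C = 10.43387.
Duration effect: -2.79224 × (+0.013) = -0.036299
Convexity effect: 0.5 × 10.43387 × (0.013)² = +0.0008817
ΔP/P ≈ -0.036299 + 0.0008817 = -0.035417 = -3.5417%.

-3.54%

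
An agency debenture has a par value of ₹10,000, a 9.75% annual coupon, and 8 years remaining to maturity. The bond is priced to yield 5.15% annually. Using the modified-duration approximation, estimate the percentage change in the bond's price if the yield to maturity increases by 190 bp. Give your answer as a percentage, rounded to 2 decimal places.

-11.17%

Periodic yield y = 0.0515. Modified duration first:
  t   CF        PV=CF/(1+0.0515)^t    t·PV
  1       975.00       927.2468       927.2468
  2       975.00       881.8324     1,763.6648
  3       975.00       838.6423     2,515.9270
  4       975.00       797.5676     3,190.2704
  5       975.00       758.5046     3,792.5231
  6       975.00       721.3548     4,328.1291
  7       975.00       686.0246     4,802.1721
  8    10,975.00     7,343.9602    58,751.6814
  Σ                 12,955.1334    80,071.6147
P = 12,955.1334; D_Mac = 6.18069 yrs; D_mod = 6.18069/(1+0.0515) = 5.87797 yrs.
ΔP/P ≈ -D_mod · Δy = -5.87797 × (+0.019) = -0.111681 = -11.1681%.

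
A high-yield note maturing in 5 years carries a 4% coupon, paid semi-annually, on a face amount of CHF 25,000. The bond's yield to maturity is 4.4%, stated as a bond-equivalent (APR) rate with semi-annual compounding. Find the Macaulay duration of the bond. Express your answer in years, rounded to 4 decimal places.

Periodic yield y = 0.022. Discount each cash flow and weight by its period:
  t   CF        PV=CF/(1+0.022)^t    t·PV
  1       500.00       489.2368       489.2368
  2       500.00       478.7053       957.4105
  3       500.00       468.4005     1,405.2014
  4       500.00       458.3175     1,833.2699
  5       500.00       448.4515     2,242.2577
  6       500.00       438.7980     2,632.7879
  7       500.00       429.3522     3,005.4657
  8       500.00       420.1098     3,360.8786
  9       500.00       411.0664     3,699.5973
  10   25,500.00    20,513.0965   205,130.9647
  Σ                 24,555.5344   224,757.0706
Price P = Σ PV = 24,555.5344.
Macaulay duration = Σ(t·PV) / P = 224,757.0706 / 24,555.5344 = 9.15301 half-year periods.
In years: 9.15301 / 2 = 4.57651 years.

4.5765 years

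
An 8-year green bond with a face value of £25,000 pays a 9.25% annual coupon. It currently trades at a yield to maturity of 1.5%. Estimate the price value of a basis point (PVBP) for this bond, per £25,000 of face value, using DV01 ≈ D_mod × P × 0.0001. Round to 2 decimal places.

£25.03

Periodic yield y = 0.015.
  t   CF        PV=CF/(1+0.015)^t    t·PV
  1     2,312.50     2,278.3251     2,278.3251
  2     2,312.50     2,244.6553     4,489.3106
  3     2,312.50     2,211.4830     6,634.4491
  4     2,312.50     2,178.8010     8,715.2041
  5     2,312.50     2,146.6020    10,733.0100
  6     2,312.50     2,114.8788    12,689.2729
  7     2,312.50     2,083.6245    14,585.3712
  8    27,312.50    24,245.6101   193,964.8806
  Σ                 39,503.9798   254,089.8236
P = 39,503.9798; D_Mac = 6.43201 yrs; D_mod = 6.33695 yrs.
DV01 ≈ 6.33695 × 39,503.9798 × 0.0001 = 25.033480.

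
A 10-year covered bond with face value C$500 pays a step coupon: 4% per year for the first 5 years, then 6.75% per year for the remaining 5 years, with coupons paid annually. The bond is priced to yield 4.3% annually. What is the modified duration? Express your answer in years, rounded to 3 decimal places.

Periodic yield y = 0.043. First find Macaulay duration:
  t   CF        PV=CF/(1+0.043)^t    t·PV
  1        20.00        19.1755        19.1755
  2        20.00        18.3849        36.7698
  3        20.00        17.6269        52.8808
  4        20.00        16.9002        67.6009
  5        20.00        16.2035        81.0174
  6        33.75        26.2161       157.2965
  7        33.75        25.1353       175.9469
  8        33.75        24.0990       192.7921
  9        33.75        23.1055       207.9493
  10      533.75       350.3441     3,503.4410
  Σ                    537.1910     4,494.8703
P = 537.1910; Macaulay duration = 4,494.8703 / 537.1910 = 8.36736 years.
Modified duration = D_Mac / (1 + y) = 8.36736 / 1.043 = 8.02240 years.

8.022 years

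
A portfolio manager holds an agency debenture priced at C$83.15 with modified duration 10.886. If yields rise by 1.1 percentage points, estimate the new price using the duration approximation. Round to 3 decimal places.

Duration approximation: ΔP/P ≈ -D_mod · Δy = -10.886 × (+0.011) = -0.119746.
New price ≈ 83.15 × (1 - 0.119746) = 73.1931201.

C$73.193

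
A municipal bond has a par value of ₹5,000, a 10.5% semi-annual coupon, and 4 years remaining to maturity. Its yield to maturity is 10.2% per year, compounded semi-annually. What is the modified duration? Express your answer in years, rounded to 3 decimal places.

Periodic yield y = 0.051. First find Macaulay duration:
  t   CF        PV=CF/(1+0.051)^t    t·PV
  1       262.50       249.7621       249.7621
  2       262.50       237.6424       475.2847
  3       262.50       226.1107       678.3322
  4       262.50       215.1387       860.5546
  5       262.50       204.6990     1,023.4950
  6       262.50       194.7659     1,168.5956
  7       262.50       185.3149     1,297.2042
  8     5,262.50     3,534.8450    28,278.7604
  Σ                  5,048.2787    34,031.9888
P = 5,048.2787; Macaulay duration = 34,031.9888 / 5,048.2787 = 6.74131 half-year periods = 3.37065 years.
Modified duration = D_Mac / (1 + y) = 3.37065 / 1.051 = 3.20709 years.

3.207 years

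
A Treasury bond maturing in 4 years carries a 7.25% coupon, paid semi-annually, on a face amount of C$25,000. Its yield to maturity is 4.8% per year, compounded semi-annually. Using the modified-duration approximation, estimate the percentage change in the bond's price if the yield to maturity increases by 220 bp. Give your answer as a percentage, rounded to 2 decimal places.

Periodic yield y = 0.024. Modified duration first:
  t   CF        PV=CF/(1+0.024)^t    t·PV
  1       906.25       885.0098       885.0098
  2       906.25       864.2673     1,728.5347
  3       906.25       844.0111     2,532.0332
  4       906.25       824.2296     3,296.9183
  5       906.25       804.9117     4,024.5585
  6       906.25       786.0466     4,716.2795
  7       906.25       767.6236     5,373.3653
  8    25,906.25    21,429.1477   171,433.1820
  Σ                 27,205.2474   193,989.8811
P = 27,205.2474; D_Mac = 7.13061 half-year periods = 3.56530 yrs; D_mod = 3.56530/(1+0.024) = 3.48174 yrs.
ΔP/P ≈ -D_mod · Δy = -3.48174 × (+0.022) = -0.076598 = -7.6598%.

-7.66%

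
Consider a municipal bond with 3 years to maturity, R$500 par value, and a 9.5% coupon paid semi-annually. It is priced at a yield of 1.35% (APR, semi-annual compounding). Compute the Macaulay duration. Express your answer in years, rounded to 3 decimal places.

2.717 years

Periodic yield y = 0.00675. Discount each cash flow and weight by its period:
  t   CF        PV=CF/(1+0.00675)^t    t·PV
  1        23.75        23.5908        23.5908
  2        23.75        23.4326        46.8652
  3        23.75        23.2755        69.8264
  4        23.75        23.1194        92.4777
  5        23.75        22.9644       114.8221
  6       523.75       503.0304     3,018.1822
  Σ                    619.4131     3,365.7644
Price P = Σ PV = 619.4131.
Macaulay duration = Σ(t·PV) / P = 3,365.7644 / 619.4131 = 5.43380 half-year periods.
In years: 5.43380 / 2 = 2.71690 years.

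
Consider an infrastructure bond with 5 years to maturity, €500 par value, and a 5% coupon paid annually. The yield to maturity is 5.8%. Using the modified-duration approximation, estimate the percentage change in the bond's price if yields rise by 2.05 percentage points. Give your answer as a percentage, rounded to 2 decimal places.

Periodic yield y = 0.058. Modified duration first:
  t   CF        PV=CF/(1+0.058)^t    t·PV
  1        25.00        23.6295        23.6295
  2        25.00        22.3341        44.6682
  3        25.00        21.1097        63.3292
  4        25.00        19.9525        79.8100
  5       525.00       396.0326     1,980.1631
  Σ                    483.0585     2,191.6001
P = 483.0585; D_Mac = 4.53693 yrs; D_mod = 4.53693/(1+0.058) = 4.28821 yrs.
ΔP/P ≈ -D_mod · Δy = -4.28821 × (+0.0205) = -0.087908 = -8.7908%.

-8.79%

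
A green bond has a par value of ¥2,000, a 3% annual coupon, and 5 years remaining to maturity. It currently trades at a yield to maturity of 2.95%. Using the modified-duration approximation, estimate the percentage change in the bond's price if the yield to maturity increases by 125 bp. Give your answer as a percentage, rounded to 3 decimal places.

Periodic yield y = 0.0295. Modified duration first:
  t   CF        PV=CF/(1+0.0295)^t    t·PV
  1        60.00        58.2807        58.2807
  2        60.00        56.6107       113.2214
  3        60.00        54.9885       164.9656
  4        60.00        53.4129       213.6514
  5     2,060.00     1,781.2934     8,906.4671
  Σ                  2,004.5863     9,456.5863
P = 2,004.5863; D_Mac = 4.71748 yrs; D_mod = 4.71748/(1+0.0295) = 4.58230 yrs.
ΔP/P ≈ -D_mod · Δy = -4.58230 × (+0.0125) = -0.057279 = -5.7279%.

-5.728%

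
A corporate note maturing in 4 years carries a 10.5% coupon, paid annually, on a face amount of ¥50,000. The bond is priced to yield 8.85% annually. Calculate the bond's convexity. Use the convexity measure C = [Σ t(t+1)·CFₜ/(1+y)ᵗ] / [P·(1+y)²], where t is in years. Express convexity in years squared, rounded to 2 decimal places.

13.97

With y = 0.0885:
  t   CF        PV=CF/(1+0.0885)^t    t·PV        t(t+1)·PV
  1     5,250.00     4,823.1511     4,823.1511       9,646.3023
  2     5,250.00     4,431.0070     8,862.0140      26,586.0420
  3     5,250.00     4,070.7460    12,212.2380      48,848.9518
  4    55,250.00    39,356.6884   157,426.7538     787,133.7689
  Σ                 52,681.5926   183,324.1569     872,215.0650
P = 52,681.5926.
Convexity = Σ t(t+1)·PV / [P·(1+y)²] = 872,215.0650 / (52,681.5926 × 1.184832) = 13.97358.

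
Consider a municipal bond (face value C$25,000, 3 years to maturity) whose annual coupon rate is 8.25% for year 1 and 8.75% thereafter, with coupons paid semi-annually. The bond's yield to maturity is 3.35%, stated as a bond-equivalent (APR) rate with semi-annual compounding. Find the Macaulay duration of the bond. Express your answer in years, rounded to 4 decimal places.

Periodic yield y = 0.01675. Discount each cash flow and weight by its period:
  t   CF        PV=CF/(1+0.01675)^t    t·PV
  1     1,031.25     1,014.2611     1,014.2611
  2     1,031.25       997.5521     1,995.1043
  3     1,093.75     1,040.5801     3,121.7403
  4     1,093.75     1,023.4375     4,093.7501
  5     1,093.75     1,006.5774     5,032.8868
  6    26,093.75    23,618.4510   141,710.7058
  Σ                 28,700.8592   156,968.4485
Price P = Σ PV = 28,700.8592.
Macaulay duration = Σ(t·PV) / P = 156,968.4485 / 28,700.8592 = 5.46912 half-year periods.
In years: 5.46912 / 2 = 2.73456 years.

2.7346 years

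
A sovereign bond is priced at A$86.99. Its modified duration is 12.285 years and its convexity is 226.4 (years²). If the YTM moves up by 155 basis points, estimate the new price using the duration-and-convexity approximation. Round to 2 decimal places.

A$72.79

Duration effect: -D_mod·Δy = -12.285 × (+0.0155) = -0.1904175
Convexity effect: ½·C·(Δy)² = 0.5 × 226.4 × (0.0155)² = +0.0271963
ΔP/P ≈ -0.1904175 + 0.0271963 = -0.1632212
New price ≈ 86.99 × (1 - 0.1632212) = 72.791387812.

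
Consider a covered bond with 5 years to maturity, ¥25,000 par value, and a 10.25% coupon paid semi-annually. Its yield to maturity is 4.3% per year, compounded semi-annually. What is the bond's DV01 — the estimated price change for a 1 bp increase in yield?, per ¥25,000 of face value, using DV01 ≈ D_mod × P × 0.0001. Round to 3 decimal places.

Periodic yield y = 0.0215.
  t   CF        PV=CF/(1+0.0215)^t    t·PV
  1     1,281.25     1,254.2829     1,254.2829
  2     1,281.25     1,227.8834     2,455.7668
  3     1,281.25     1,202.0396     3,606.1187
  4     1,281.25     1,176.7397     4,706.9587
  5     1,281.25     1,151.9723     5,759.8613
  6     1,281.25     1,127.7262     6,766.3569
  7     1,281.25     1,103.9904     7,727.9325
  8     1,281.25     1,080.7541     8,646.0332
  9     1,281.25     1,058.0070     9,522.0630
  10   26,281.25    21,245.2726   212,452.7259
  Σ                 31,628.6681   262,898.1000
P = 31,628.6681; D_Mac = 8.31202 half-year periods = 4.15601 yrs; D_mod = 4.06854 yrs.
DV01 ≈ 4.06854 × 31,628.6681 × 0.0001 = 12.868238.

¥12.868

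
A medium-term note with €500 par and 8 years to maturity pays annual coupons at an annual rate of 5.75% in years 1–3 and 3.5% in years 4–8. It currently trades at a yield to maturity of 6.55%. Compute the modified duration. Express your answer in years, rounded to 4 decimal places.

6.2471 years

Periodic yield y = 0.0655. First find Macaulay duration:
  t   CF        PV=CF/(1+0.0655)^t    t·PV
  1        28.75        26.9826        26.9826
  2        28.75        25.3239        50.6478
  3        28.75        23.7672        71.3015
  4        17.50        13.5776        54.3106
  5        17.50        12.7430        63.7149
  6        17.50        11.9596        71.7577
  7        17.50        11.2244        78.5709
  8       517.50       311.5177     2,492.1416
  Σ                    437.0961     2,909.4276
P = 437.0961; Macaulay duration = 2,909.4276 / 437.0961 = 6.65627 years.
Modified duration = D_Mac / (1 + y) = 6.65627 / 1.0655 = 6.24708 years.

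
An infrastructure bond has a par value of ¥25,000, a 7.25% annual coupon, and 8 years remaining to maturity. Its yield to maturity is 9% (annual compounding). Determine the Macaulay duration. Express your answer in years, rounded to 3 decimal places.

Periodic yield y = 0.09. Discount each cash flow and weight by its year:
  t   CF        PV=CF/(1+0.09)^t    t·PV
  1     1,812.50     1,662.8440     1,662.8440
  2     1,812.50     1,525.5450     3,051.0900
  3     1,812.50     1,399.5826     4,198.7477
  4     1,812.50     1,284.0207     5,136.0828
  5     1,812.50     1,178.0006     5,890.0032
  6     1,812.50     1,080.7345     6,484.4072
  7     1,812.50       991.4996     6,940.4970
  8    26,812.50    13,456.2896   107,650.3170
  Σ                 22,578.5166   141,013.9888
Price P = Σ PV = 22,578.5166.
Macaulay duration = Σ(t·PV) / P = 141,013.9888 / 22,578.5166 = 6.24549 years.

6.245 years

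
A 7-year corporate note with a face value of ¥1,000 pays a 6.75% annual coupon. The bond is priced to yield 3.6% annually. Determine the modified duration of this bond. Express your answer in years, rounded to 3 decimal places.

Periodic yield y = 0.036. First find Macaulay duration:
  t   CF        PV=CF/(1+0.036)^t    t·PV
  1        67.50        65.1544        65.1544
  2        67.50        62.8904       125.7808
  3        67.50        60.7050       182.1150
  4        67.50        58.5956       234.3823
  5        67.50        56.5594       282.7971
  6        67.50        54.5940       327.5642
  7     1,067.50       833.3925     5,833.7476
  Σ                  1,191.8914     7,051.5415
P = 1,191.8914; Macaulay duration = 7,051.5415 / 1,191.8914 = 5.91626 years.
Modified duration = D_Mac / (1 + y) = 5.91626 / 1.036 = 5.71068 years.

5.711 years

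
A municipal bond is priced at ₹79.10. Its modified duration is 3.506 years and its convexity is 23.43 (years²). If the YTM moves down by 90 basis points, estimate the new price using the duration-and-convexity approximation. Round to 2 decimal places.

Duration effect: -D_mod·Δy = -3.506 × (-0.009) = +0.031554
Convexity effect: ½·C·(Δy)² = 0.5 × 23.43 × (-0.009)² = +0.000948915
ΔP/P ≈ +0.031554 + 0.000948915 = +0.032502915
New price ≈ 79.10 × (1 + 0.032502915) = 81.6709805765.

₹81.67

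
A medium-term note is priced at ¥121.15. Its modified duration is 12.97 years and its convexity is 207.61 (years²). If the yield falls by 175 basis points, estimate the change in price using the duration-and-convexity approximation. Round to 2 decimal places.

Duration effect: -D_mod·Δy = -12.97 × (-0.0175) = +0.226975
Convexity effect: ½·C·(Δy)² = 0.5 × 207.61 × (-0.0175)² = +0.03179028125
ΔP/P ≈ +0.226975 + 0.03179028125 = +0.25876528125
ΔP ≈ 121.15 × (+0.25876528125) = +31.3494138234375.

+¥31.35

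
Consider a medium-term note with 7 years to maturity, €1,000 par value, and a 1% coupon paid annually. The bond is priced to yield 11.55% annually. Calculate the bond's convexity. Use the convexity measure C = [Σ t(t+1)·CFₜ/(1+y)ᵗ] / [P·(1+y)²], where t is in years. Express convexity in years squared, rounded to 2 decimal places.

With y = 0.1155:
  t   CF        PV=CF/(1+0.1155)^t    t·PV        t(t+1)·PV
  1        10.00         8.9646         8.9646          17.9292
  2        10.00         8.0364        16.0728          48.2183
  3        10.00         7.2043        21.6129          86.4515
  4        10.00         6.4584        25.8334         129.1670
  5        10.00         5.7896        28.9482         173.6894
  6        10.00         5.1902        31.1411         217.9876
  7     1,010.00       469.9313     3,289.5189      26,316.1515
  Σ                    511.5747     3,422.0919      26,989.5946
P = 511.5747.
Convexity = Σ t(t+1)·PV / [P·(1+y)²] = 26,989.5946 / (511.5747 × 1.244340) = 42.39827.

42.40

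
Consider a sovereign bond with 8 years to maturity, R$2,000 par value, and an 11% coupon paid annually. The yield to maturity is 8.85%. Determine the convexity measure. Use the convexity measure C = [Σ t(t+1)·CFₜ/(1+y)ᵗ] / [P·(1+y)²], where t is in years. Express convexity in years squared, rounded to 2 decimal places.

With y = 0.0885:
  t   CF        PV=CF/(1+0.0885)^t    t·PV        t(t+1)·PV
  1       220.00       202.1130       202.1130         404.2260
  2       220.00       185.6803       371.3606       1,114.0818
  3       220.00       170.5836       511.7509       2,047.0037
  4       220.00       156.7144       626.8577       3,134.2883
  5       220.00       143.9728       719.8641       4,319.1846
  6       220.00       132.2672       793.6031       5,555.2214
  7       220.00       121.5133       850.5928       6,804.7422
  8     2,220.00     1,126.4852     9,011.8820      81,106.9376
  Σ                  2,239.3298    13,088.0241     104,485.6856
P = 2,239.3298.
Convexity = Σ t(t+1)·PV / [P·(1+y)²] = 104,485.6856 / (2,239.3298 × 1.184832) = 39.38056.

39.38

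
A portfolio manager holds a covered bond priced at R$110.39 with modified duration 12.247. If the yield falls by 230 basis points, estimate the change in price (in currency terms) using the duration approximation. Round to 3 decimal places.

Duration approximation: ΔP/P ≈ -D_mod · Δy = -12.247 × (-0.023) = +0.281681.
ΔP ≈ 110.39 × (+0.281681) = +31.09476559.

+R$31.095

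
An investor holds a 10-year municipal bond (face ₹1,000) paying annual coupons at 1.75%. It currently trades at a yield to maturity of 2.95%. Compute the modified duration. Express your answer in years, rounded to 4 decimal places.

Periodic yield y = 0.0295. First find Macaulay duration:
  t   CF        PV=CF/(1+0.0295)^t    t·PV
  1        17.50        16.9985        16.9985
  2        17.50        16.5115        33.0229
  3        17.50        16.0383        48.1150
  4        17.50        15.5788        62.3150
  5        17.50        15.1323        75.6617
  6        17.50        14.6987        88.1924
  7        17.50        14.2775        99.9428
  8        17.50        13.8684       110.9474
  9        17.50        13.4710       121.2393
  10    1,017.50       760.8007     7,608.0071
  Σ                    897.3759     8,264.4422
P = 897.3759; Macaulay duration = 8,264.4422 / 897.3759 = 9.20957 years.
Modified duration = D_Mac / (1 + y) = 9.20957 / 1.0295 = 8.94567 years.

8.9457 years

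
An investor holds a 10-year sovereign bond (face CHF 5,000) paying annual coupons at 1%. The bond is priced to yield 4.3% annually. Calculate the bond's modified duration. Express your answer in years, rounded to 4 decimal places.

9.0834 years

Periodic yield y = 0.043. First find Macaulay duration:
  t   CF        PV=CF/(1+0.043)^t    t·PV
  1        50.00        47.9386        47.9386
  2        50.00        45.9623        91.9245
  3        50.00        44.0674       132.2021
  4        50.00        42.2506       169.0024
  5        50.00        40.5087       202.5436
  6        50.00        38.8387       233.0319
  7        50.00        37.2374       260.6621
  8        50.00        35.7022       285.6180
  9        50.00        34.2303       308.0731
  10    5,050.00     3,314.7310    33,147.3103
  Σ                  3,681.4673    34,878.3065
P = 3,681.4673; Macaulay duration = 34,878.3065 / 3,681.4673 = 9.47402 years.
Modified duration = D_Mac / (1 + y) = 9.47402 / 1.043 = 9.08344 years.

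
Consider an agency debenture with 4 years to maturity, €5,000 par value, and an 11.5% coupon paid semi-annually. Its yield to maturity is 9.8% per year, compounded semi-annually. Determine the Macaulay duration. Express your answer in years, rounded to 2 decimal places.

3.34 years

Periodic yield y = 0.049. Discount each cash flow and weight by its period:
  t   CF        PV=CF/(1+0.049)^t    t·PV
  1       287.50       274.0705       274.0705
  2       287.50       261.2684       522.5368
  3       287.50       249.0642       747.1927
  4       287.50       237.4302       949.7207
  5       287.50       226.3395     1,131.6976
  6       287.50       215.7669     1,294.6017
  7       287.50       205.6882     1,439.8176
  8     5,287.50     3,606.1723    28,849.3785
  Σ                  5,275.8004    35,209.0162
Price P = Σ PV = 5,275.8004.
Macaulay duration = Σ(t·PV) / P = 35,209.0162 / 5,275.8004 = 6.67368 half-year periods.
In years: 6.67368 / 2 = 3.33684 years.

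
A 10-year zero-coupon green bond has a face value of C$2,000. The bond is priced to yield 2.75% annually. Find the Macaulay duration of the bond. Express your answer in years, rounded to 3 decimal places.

10.000 years

A zero-coupon bond has a single cash flow at maturity, so its Macaulay duration equals its maturity: 10 years.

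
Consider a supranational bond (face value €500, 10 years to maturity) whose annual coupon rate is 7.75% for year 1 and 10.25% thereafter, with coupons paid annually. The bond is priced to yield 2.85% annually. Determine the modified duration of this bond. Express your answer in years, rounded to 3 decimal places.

Periodic yield y = 0.0285. First find Macaulay duration:
  t   CF        PV=CF/(1+0.0285)^t    t·PV
  1        38.75        37.6762        37.6762
  2        51.25        48.4491        96.8981
  3        51.25        47.1065       141.3195
  4        51.25        45.8012       183.2047
  5        51.25        44.5320       222.6601
  6        51.25        43.2980       259.7882
  7        51.25        42.0982       294.6876
  8        51.25        40.9317       327.4534
  9        51.25        39.7974       358.1770
  10      551.25       416.2034     4,162.0342
  Σ                    805.8938     6,083.8990
P = 805.8938; Macaulay duration = 6,083.8990 / 805.8938 = 7.54926 years.
Modified duration = D_Mac / (1 + y) = 7.54926 / 1.0285 = 7.34006 years.

7.340 years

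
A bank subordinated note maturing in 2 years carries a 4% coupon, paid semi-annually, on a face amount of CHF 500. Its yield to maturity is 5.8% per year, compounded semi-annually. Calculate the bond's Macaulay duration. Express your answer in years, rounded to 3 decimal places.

Periodic yield y = 0.029. Discount each cash flow and weight by its period:
  t   CF        PV=CF/(1+0.029)^t    t·PV
  1        10.00         9.7182         9.7182
  2        10.00         9.4443        18.8886
  3        10.00         9.1781        27.5344
  4       510.00       454.8924     1,819.5696
  Σ                    483.2330     1,875.7107
Price P = Σ PV = 483.2330.
Macaulay duration = Σ(t·PV) / P = 1,875.7107 / 483.2330 = 3.88159 half-year periods.
In years: 3.88159 / 2 = 1.94079 years.

1.941 years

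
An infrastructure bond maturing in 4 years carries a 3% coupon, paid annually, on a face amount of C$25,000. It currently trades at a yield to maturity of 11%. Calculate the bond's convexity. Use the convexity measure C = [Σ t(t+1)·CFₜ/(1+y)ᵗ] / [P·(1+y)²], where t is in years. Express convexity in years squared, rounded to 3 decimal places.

With y = 0.11:
  t   CF        PV=CF/(1+0.11)^t    t·PV        t(t+1)·PV
  1       750.00       675.6757       675.6757       1,351.3514
  2       750.00       608.7168     1,217.4336       3,652.3009
  3       750.00       548.3935     1,645.1806       6,580.7224
  4    25,750.00    16,962.3226    67,849.2903     339,246.4517
  Σ                 18,795.1086    71,387.5803     350,830.8264
P = 18,795.1086.
Convexity = Σ t(t+1)·PV / [P·(1+y)²] = 350,830.8264 / (18,795.1086 × 1.232100) = 15.14980.

15.150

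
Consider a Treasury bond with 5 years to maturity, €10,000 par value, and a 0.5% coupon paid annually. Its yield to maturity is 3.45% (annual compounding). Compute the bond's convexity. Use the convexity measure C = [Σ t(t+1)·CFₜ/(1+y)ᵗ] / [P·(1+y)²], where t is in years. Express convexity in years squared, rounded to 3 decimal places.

With y = 0.0345:
  t   CF        PV=CF/(1+0.0345)^t    t·PV        t(t+1)·PV
  1        50.00        48.3325        48.3325          96.6651
  2        50.00        46.7207        93.4413         280.3240
  3        50.00        45.1626       135.4877         541.9507
  4        50.00        43.6564       174.6256         873.1282
  5    10,050.00     8,482.2992    42,411.4959     254,468.9756
  Σ                  8,666.1713    42,863.3831     256,261.0435
P = 8,666.1713.
Convexity = Σ t(t+1)·PV / [P·(1+y)²] = 256,261.0435 / (8,666.1713 × 1.070190) = 27.63086.

27.631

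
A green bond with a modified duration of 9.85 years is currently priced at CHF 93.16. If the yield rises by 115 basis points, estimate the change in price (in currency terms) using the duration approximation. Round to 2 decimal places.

-CHF 10.55

Duration approximation: ΔP/P ≈ -D_mod · Δy = -9.85 × (+0.0115) = -0.113275.
ΔP ≈ 93.16 × (-0.113275) = -10.552699.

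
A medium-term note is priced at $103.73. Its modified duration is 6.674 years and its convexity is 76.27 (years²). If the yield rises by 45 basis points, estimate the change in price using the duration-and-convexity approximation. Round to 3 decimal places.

-$3.035

Duration effect: -D_mod·Δy = -6.674 × (+0.0045) = -0.030033
Convexity effect: ½·C·(Δy)² = 0.5 × 76.27 × (0.0045)² = +0.00077223375
ΔP/P ≈ -0.030033 + 0.00077223375 = -0.02926076625
ΔP ≈ 103.73 × (-0.02926076625) = -3.0352192831125.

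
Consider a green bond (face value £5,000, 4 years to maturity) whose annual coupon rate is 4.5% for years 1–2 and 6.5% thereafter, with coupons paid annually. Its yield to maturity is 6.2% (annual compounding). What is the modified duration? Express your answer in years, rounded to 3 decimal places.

3.514 years

Periodic yield y = 0.062. First find Macaulay duration:
  t   CF        PV=CF/(1+0.062)^t    t·PV
  1       225.00       211.8644       211.8644
  2       225.00       199.4957       398.9913
  3       325.00       271.3375       814.0125
  4     5,325.00     4,186.2152    16,744.8606
  Σ                  4,868.9127    18,169.7288
P = 4,868.9127; Macaulay duration = 18,169.7288 / 4,868.9127 = 3.73178 years.
Modified duration = D_Mac / (1 + y) = 3.73178 / 1.062 = 3.51392 years.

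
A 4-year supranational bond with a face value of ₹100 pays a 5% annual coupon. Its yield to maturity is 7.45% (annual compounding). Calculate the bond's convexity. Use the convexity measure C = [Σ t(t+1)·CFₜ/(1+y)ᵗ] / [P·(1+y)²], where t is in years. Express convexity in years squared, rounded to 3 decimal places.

15.656

With y = 0.0745:
  t   CF        PV=CF/(1+0.0745)^t    t·PV        t(t+1)·PV
  1         5.00         4.6533         4.6533           9.3067
  2         5.00         4.3307         8.6614          25.9841
  3         5.00         4.0304        12.0913          48.3651
  4       105.00        78.7705       315.0820       1,575.4101
  Σ                     91.7849       340.4880       1,659.0660
P = 91.7849.
Convexity = Σ t(t+1)·PV / [P·(1+y)²] = 1,659.0660 / (91.7849 × 1.154550) = 15.65595.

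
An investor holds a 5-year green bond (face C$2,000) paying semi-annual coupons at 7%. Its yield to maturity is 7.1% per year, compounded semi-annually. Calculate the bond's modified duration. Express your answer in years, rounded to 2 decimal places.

Periodic yield y = 0.0355. First find Macaulay duration:
  t   CF        PV=CF/(1+0.0355)^t    t·PV
  1        70.00        67.6002        67.6002
  2        70.00        65.2827       130.5653
  3        70.00        63.0446       189.1337
  4        70.00        60.8832       243.5329
  5        70.00        58.7960       293.9798
  6        70.00        56.7803       340.6816
  7        70.00        54.8337       383.8357
  8        70.00        52.9538       423.6305
  9        70.00        51.1384       460.2456
  10    2,070.00     1,460.3916    14,603.9156
  Σ                  1,991.7043    17,137.1209
P = 1,991.7043; Macaulay duration = 17,137.1209 / 1,991.7043 = 8.60425 half-year periods = 4.30212 years.
Modified duration = D_Mac / (1 + y) = 4.30212 / 1.0355 = 4.15464 years.

4.15 years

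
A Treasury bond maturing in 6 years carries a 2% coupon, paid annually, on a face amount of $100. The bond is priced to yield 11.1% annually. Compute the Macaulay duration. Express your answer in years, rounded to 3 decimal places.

Periodic yield y = 0.111. Discount each cash flow and weight by its year:
  t   CF        PV=CF/(1+0.111)^t    t·PV
  1         2.00         1.8002         1.8002
  2         2.00         1.6203         3.2406
  3         2.00         1.4584         4.3753
  4         2.00         1.3127         5.2509
  5         2.00         1.1816         5.9079
  6       102.00        54.2395       325.4371
  Σ                     61.6128       346.0120
Price P = Σ PV = 61.6128.
Macaulay duration = Σ(t·PV) / P = 346.0120 / 61.6128 = 5.61592 years.

5.616 years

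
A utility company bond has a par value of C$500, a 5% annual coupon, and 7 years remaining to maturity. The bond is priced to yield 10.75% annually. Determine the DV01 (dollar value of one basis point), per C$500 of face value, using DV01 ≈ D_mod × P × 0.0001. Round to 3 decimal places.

Periodic yield y = 0.1075.
  t   CF        PV=CF/(1+0.1075)^t    t·PV
  1        25.00        22.5734        22.5734
  2        25.00        20.3823        40.7645
  3        25.00        18.4039        55.2116
  4        25.00        16.6175        66.4699
  5        25.00        15.0045        75.0225
  6        25.00        13.5481        81.2885
  7       525.00       256.8935     1,798.2547
  Σ                    363.4231     2,139.5850
P = 363.4231; D_Mac = 5.88731 yrs; D_mod = 5.31586 yrs.
DV01 ≈ 5.31586 × 363.4231 × 0.0001 = 0.193191.

C$0.193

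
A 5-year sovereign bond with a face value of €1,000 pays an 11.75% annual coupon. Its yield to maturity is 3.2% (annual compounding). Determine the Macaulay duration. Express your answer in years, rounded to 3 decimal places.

Periodic yield y = 0.032. Discount each cash flow and weight by its year:
  t   CF        PV=CF/(1+0.032)^t    t·PV
  1       117.50       113.8566       113.8566
  2       117.50       110.3262       220.6523
  3       117.50       106.9052       320.7156
  4       117.50       103.5903       414.3612
  5     1,117.50       954.6607     4,773.3035
  Σ                  1,389.3389     5,842.8891
Price P = Σ PV = 1,389.3389.
Macaulay duration = Σ(t·PV) / P = 5,842.8891 / 1,389.3389 = 4.20552 years.

4.206 years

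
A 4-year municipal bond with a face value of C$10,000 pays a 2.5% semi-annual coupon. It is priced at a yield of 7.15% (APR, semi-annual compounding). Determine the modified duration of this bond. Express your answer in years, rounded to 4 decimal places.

Periodic yield y = 0.03575. First find Macaulay duration:
  t   CF        PV=CF/(1+0.03575)^t    t·PV
  1       125.00       120.6855       120.6855
  2       125.00       116.5199       233.0398
  3       125.00       112.4981       337.4943
  4       125.00       108.6151       434.4604
  5       125.00       104.8661       524.3307
  6       125.00       101.2466       607.4795
  7       125.00        97.7519       684.2636
  8    10,125.00     7,644.6129    61,156.9028
  Σ                  8,406.7961    64,098.6567
P = 8,406.7961; Macaulay duration = 64,098.6567 / 8,406.7961 = 7.62462 half-year periods = 3.81231 years.
Modified duration = D_Mac / (1 + y) = 3.81231 / 1.03575 = 3.68073 years.

3.6807 years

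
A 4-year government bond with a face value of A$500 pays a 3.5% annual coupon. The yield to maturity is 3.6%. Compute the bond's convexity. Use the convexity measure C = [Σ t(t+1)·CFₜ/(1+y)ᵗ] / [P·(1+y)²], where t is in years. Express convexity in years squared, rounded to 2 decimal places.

17.40

With y = 0.036:
  t   CF        PV=CF/(1+0.036)^t    t·PV        t(t+1)·PV
  1        17.50        16.8919        16.8919          33.7838
  2        17.50        16.3049        32.6098          97.8295
  3        17.50        15.7383        47.2150         188.8600
  4       517.50       449.2327     1,796.9307       8,984.6534
  Σ                    498.1678     1,893.6474       9,305.1267
P = 498.1678.
Convexity = Σ t(t+1)·PV / [P·(1+y)²] = 9,305.1267 / (498.1678 × 1.073296) = 17.40312.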